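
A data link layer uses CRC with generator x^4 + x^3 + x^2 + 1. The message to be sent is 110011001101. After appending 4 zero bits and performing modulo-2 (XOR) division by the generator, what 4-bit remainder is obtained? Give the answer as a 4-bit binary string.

0100

Append 4 zeros: 1100110011010000. Divide by 11101 (XOR where the leading bit is 1):
  pos 0: 11001 XOR 11101 = 00100
  pos 2: 10010 XOR 11101 = 01111
  pos 3: 11110 XOR 11101 = 00011
  pos 6: 11110 XOR 11101 = 00011
  pos 9: 11100 XOR 11101 = 00001
Remainder (last 4 bits) = 0100. This is the CRC / FCS.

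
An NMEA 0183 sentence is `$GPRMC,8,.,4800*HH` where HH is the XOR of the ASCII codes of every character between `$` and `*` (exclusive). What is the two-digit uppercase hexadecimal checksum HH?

XOR the ASCII codes of the payload characters:
  'G' = 0x47 → acc = 0x47
  'P' = 0x50 → acc = 0x17
  'R' = 0x52 → acc = 0x45
  'M' = 0x4D → acc = 0x08
  'C' = 0x43 → acc = 0x4B
  ',' = 0x2C → acc = 0x67
  '8' = 0x38 → acc = 0x5F
  ',' = 0x2C → acc = 0x73
  '.' = 0x2E → acc = 0x5D
  ',' = 0x2C → acc = 0x71
  '4' = 0x34 → acc = 0x45
  '8' = 0x38 → acc = 0x7D
  '0' = 0x30 → acc = 0x4D
  '0' = 0x30 → acc = 0x7D
Checksum = 0x7D.

7D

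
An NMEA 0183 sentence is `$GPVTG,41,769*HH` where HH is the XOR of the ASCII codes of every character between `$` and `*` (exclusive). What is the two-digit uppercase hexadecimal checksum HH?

6F

XOR the ASCII codes of the payload characters:
  'G' = 0x47 → acc = 0x47
  'P' = 0x50 → acc = 0x17
  'V' = 0x56 → acc = 0x41
  'T' = 0x54 → acc = 0x15
  'G' = 0x47 → acc = 0x52
  ',' = 0x2C → acc = 0x7E
  '4' = 0x34 → acc = 0x4A
  '1' = 0x31 → acc = 0x7B
  ',' = 0x2C → acc = 0x57
  '7' = 0x37 → acc = 0x60
  '6' = 0x36 → acc = 0x56
  '9' = 0x39 → acc = 0x6F
Checksum = 0x6F.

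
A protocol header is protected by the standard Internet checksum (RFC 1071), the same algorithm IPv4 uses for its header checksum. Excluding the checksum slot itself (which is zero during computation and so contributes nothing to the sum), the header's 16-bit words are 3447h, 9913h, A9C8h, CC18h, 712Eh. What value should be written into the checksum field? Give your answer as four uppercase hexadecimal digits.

4B95

One's-complement addition (fold any carry out of bit 15 back into bit 0):
  0x3447 + 0x9913 = 0x0CD5A
  0xCD5A + 0xA9C8 = 0x17722 → wrap carry → 0x7723
  0x7723 + 0xCC18 = 0x1433B → wrap carry → 0x433C
  0x433C + 0x712E = 0x0B46A
One's-complement sum = 0xB46A.
Checksum = ~0xB46A & 0xFFFF = 0x4B95.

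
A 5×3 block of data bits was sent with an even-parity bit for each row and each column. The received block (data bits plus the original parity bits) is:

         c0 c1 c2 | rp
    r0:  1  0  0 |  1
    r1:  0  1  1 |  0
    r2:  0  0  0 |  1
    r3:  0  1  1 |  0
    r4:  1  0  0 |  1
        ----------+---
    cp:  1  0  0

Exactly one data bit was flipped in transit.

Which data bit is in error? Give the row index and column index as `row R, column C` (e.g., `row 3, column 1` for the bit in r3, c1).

row 2, column 0

Recompute each row's even parity and compare to rp:
  r0: data parity 1, sent rp 1 → ok
  r1: data parity 0, sent rp 0 → ok
  r2: data parity 0, sent rp 1 → mismatch
  r3: data parity 0, sent rp 0 → ok
  r4: data parity 1, sent rp 1 → ok
Recompute each column's even parity and compare to cp:
  c0: data parity 0, sent cp 1 → mismatch
  c1: data parity 0, sent cp 0 → ok
  c2: data parity 0, sent cp 0 → ok
Exactly one row (r2) and one column (c0) fail → the flipped bit is at their intersection.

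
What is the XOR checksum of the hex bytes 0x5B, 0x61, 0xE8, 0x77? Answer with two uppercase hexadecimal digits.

A5

XOR the bytes together:
  start with 0x5B
  0x5B ⊕ 0x61 = 0x3A
  0x3A ⊕ 0xE8 = 0xD2
  0xD2 ⊕ 0x77 = 0xA5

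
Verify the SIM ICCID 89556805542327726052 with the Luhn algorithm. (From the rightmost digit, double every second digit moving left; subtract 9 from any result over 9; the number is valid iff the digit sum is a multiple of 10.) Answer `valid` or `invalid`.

From the right, keep odd positions and double even positions (subtract 9 from any doubled value over 9):
  doubled (positions 2,4,...): 1 3 5 4 4 1 0 3 1 7 → sum 29
  kept (positions 1,3,...): 2 0 2 7 3 4 5 8 5 9 → sum 45
Total = 74.
74 mod 10 = 4, so the number is invalid.

invalid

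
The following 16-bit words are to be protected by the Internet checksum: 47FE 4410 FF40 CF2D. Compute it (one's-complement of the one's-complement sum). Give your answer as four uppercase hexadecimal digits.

One's-complement addition (fold any carry out of bit 15 back into bit 0):
  0x47FE + 0x4410 = 0x08C0E
  0x8C0E + 0xFF40 = 0x18B4E → wrap carry → 0x8B4F
  0x8B4F + 0xCF2D = 0x15A7C → wrap carry → 0x5A7D
One's-complement sum = 0x5A7D.
Checksum = ~0x5A7D & 0xFFFF = 0xA582.

A582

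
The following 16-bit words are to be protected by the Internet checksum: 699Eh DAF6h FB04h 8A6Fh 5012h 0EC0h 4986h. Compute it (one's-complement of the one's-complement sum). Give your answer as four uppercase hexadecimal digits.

8D9D

One's-complement addition (fold any carry out of bit 15 back into bit 0):
  0x699E + 0xDAF6 = 0x14494 → wrap carry → 0x4495
  0x4495 + 0xFB04 = 0x13F99 → wrap carry → 0x3F9A
  0x3F9A + 0x8A6F = 0x0CA09
  0xCA09 + 0x5012 = 0x11A1B → wrap carry → 0x1A1C
  0x1A1C + 0x0EC0 = 0x028DC
  0x28DC + 0x4986 = 0x07262
One's-complement sum = 0x7262.
Checksum = ~0x7262 & 0xFFFF = 0x8D9D.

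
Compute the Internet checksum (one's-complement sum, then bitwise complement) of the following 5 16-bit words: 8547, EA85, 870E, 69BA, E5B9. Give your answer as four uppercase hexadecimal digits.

One's-complement addition (fold any carry out of bit 15 back into bit 0):
  0x8547 + 0xEA85 = 0x16FCC → wrap carry → 0x6FCD
  0x6FCD + 0x870E = 0x0F6DB
  0xF6DB + 0x69BA = 0x16095 → wrap carry → 0x6096
  0x6096 + 0xE5B9 = 0x1464F → wrap carry → 0x4650
One's-complement sum = 0x4650.
Checksum = ~0x4650 & 0xFFFF = 0xB9AF.

B9AF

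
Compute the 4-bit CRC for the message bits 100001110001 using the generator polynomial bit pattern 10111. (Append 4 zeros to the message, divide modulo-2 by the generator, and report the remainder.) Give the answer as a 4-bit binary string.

1011

Append 4 zeros: 1000011100010000. Divide by 10111 (XOR where the leading bit is 1):
  pos 0: 10000 XOR 10111 = 00111
  pos 2: 11111 XOR 10111 = 01000
  pos 3: 10001 XOR 10111 = 00110
  pos 5: 11000 XOR 10111 = 01111
  pos 6: 11110 XOR 10111 = 01001
  pos 7: 10011 XOR 10111 = 00100
  pos 9: 10000 XOR 10111 = 00111
  pos 11: 11100 XOR 10111 = 01011
Remainder (last 4 bits) = 1011. This is the CRC / FCS.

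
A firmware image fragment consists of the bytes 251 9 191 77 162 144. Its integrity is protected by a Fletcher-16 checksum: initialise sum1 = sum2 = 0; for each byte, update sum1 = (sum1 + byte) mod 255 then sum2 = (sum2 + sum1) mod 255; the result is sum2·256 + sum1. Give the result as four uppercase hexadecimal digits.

D145

Running sums (mod 255):
  after byte 0 (251): sum1=251, sum2=251
  after byte 1 (9): sum1=5, sum2=1
  after byte 2 (191): sum1=196, sum2=197
  after byte 3 (77): sum1=18, sum2=215
  after byte 4 (162): sum1=180, sum2=140
  after byte 5 (144): sum1=69, sum2=209
Checksum = sum2·256 + sum1 = 209·256 + 69 = 53573 = 0xD145.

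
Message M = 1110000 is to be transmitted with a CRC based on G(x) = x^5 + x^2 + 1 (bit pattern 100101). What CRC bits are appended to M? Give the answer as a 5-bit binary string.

Append 5 zeros: 111000000000. Divide by 100101 (XOR where the leading bit is 1):
  pos 0: 111000 XOR 100101 = 011101
  pos 1: 111010 XOR 100101 = 011111
  pos 2: 111110 XOR 100101 = 011011
  pos 3: 110110 XOR 100101 = 010011
  pos 4: 100110 XOR 100101 = 000011
Remainder (last 5 bits) = 01100. This is the CRC / FCS.

01100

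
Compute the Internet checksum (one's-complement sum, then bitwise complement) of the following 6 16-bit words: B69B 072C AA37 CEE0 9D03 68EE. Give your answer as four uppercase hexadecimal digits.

C32D

One's-complement addition (fold any carry out of bit 15 back into bit 0):
  0xB69B + 0x072C = 0x0BDC7
  0xBDC7 + 0xAA37 = 0x167FE → wrap carry → 0x67FF
  0x67FF + 0xCEE0 = 0x136DF → wrap carry → 0x36E0
  0x36E0 + 0x9D03 = 0x0D3E3
  0xD3E3 + 0x68EE = 0x13CD1 → wrap carry → 0x3CD2
One's-complement sum = 0x3CD2.
Checksum = ~0x3CD2 & 0xFFFF = 0xC32D.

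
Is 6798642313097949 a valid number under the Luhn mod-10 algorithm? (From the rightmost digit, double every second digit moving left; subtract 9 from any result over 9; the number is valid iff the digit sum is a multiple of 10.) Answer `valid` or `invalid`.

invalid

From the right, keep odd positions and double even positions (subtract 9 from any doubled value over 9):
  doubled (positions 2,4,...): 8 5 0 2 4 3 9 3 → sum 34
  kept (positions 1,3,...): 9 9 9 3 3 4 8 7 → sum 52
Total = 86.
86 mod 10 = 6, so the number is invalid.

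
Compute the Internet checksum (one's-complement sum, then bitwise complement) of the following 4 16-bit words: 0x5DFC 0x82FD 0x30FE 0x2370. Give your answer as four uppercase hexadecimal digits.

One's-complement addition (fold any carry out of bit 15 back into bit 0):
  0x5DFC + 0x82FD = 0x0E0F9
  0xE0F9 + 0x30FE = 0x111F7 → wrap carry → 0x11F8
  0x11F8 + 0x2370 = 0x03568
One's-complement sum = 0x3568.
Checksum = ~0x3568 & 0xFFFF = 0xCA97.

CA97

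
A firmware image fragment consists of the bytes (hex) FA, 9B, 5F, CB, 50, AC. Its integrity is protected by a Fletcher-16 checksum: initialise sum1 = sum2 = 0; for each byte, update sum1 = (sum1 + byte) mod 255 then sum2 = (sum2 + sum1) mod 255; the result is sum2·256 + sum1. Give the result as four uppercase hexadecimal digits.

1ABE

Running sums (mod 255):
  after byte 0 (FA): sum1=250, sum2=250
  after byte 1 (9B): sum1=150, sum2=145
  after byte 2 (5F): sum1=245, sum2=135
  after byte 3 (CB): sum1=193, sum2=73
  after byte 4 (50): sum1=18, sum2=91
  after byte 5 (AC): sum1=190, sum2=26
Checksum = sum2·256 + sum1 = 26·256 + 190 = 6846 = 0x1ABE.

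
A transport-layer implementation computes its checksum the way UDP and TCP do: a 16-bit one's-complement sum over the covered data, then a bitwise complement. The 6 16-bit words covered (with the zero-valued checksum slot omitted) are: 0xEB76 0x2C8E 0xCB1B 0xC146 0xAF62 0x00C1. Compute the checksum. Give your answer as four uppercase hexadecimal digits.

AB74

One's-complement addition (fold any carry out of bit 15 back into bit 0):
  0xEB76 + 0x2C8E = 0x11804 → wrap carry → 0x1805
  0x1805 + 0xCB1B = 0x0E320
  0xE320 + 0xC146 = 0x1A466 → wrap carry → 0xA467
  0xA467 + 0xAF62 = 0x153C9 → wrap carry → 0x53CA
  0x53CA + 0x00C1 = 0x0548B
One's-complement sum = 0x548B.
Checksum = ~0x548B & 0xFFFF = 0xAB74.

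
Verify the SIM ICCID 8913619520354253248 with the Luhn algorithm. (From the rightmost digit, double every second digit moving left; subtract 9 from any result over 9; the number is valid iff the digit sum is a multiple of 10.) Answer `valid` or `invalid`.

From the right, keep odd positions and double even positions (subtract 9 from any doubled value over 9):
  doubled (positions 2,4,...): 8 6 4 1 0 1 2 6 9 → sum 37
  kept (positions 1,3,...): 8 2 5 4 3 2 9 6 1 8 → sum 48
Total = 85.
85 mod 10 = 5, so the number is invalid.

invalid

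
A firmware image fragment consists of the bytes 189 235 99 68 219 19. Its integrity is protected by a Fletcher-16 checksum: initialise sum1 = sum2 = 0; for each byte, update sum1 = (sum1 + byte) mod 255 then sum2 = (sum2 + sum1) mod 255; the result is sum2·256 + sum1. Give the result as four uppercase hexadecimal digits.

Running sums (mod 255):
  after byte 0 (189): sum1=189, sum2=189
  after byte 1 (235): sum1=169, sum2=103
  after byte 2 (99): sum1=13, sum2=116
  after byte 3 (68): sum1=81, sum2=197
  after byte 4 (219): sum1=45, sum2=242
  after byte 5 (19): sum1=64, sum2=51
Checksum = sum2·256 + sum1 = 51·256 + 64 = 13120 = 0x3340.

3340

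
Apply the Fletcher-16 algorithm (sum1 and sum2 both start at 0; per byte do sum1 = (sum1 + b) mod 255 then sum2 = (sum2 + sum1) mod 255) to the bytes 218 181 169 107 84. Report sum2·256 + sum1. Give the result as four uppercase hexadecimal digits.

45F9

Running sums (mod 255):
  after byte 0 (218): sum1=218, sum2=218
  after byte 1 (181): sum1=144, sum2=107
  after byte 2 (169): sum1=58, sum2=165
  after byte 3 (107): sum1=165, sum2=75
  after byte 4 (84): sum1=249, sum2=69
Checksum = sum2·256 + sum1 = 69·256 + 249 = 17913 = 0x45F9.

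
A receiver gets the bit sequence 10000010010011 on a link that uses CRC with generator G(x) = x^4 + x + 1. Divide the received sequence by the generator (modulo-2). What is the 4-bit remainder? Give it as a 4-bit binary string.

Modulo-2 division of 10000010010011 by 10011:
  pos 0: 10000 XOR 10011 = 00011
  pos 3: 11010 XOR 10011 = 01001
  pos 4: 10010 XOR 10011 = 00001
  pos 8: 11001 XOR 10011 = 01010
  pos 9: 10101 XOR 10011 = 00110
Remainder = 0110 (nonzero — an error is detected).

0110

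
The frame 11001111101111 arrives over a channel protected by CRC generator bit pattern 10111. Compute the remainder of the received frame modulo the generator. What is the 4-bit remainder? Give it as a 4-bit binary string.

Modulo-2 division of 11001111101111 by 10111:
  pos 0: 11001 XOR 10111 = 01110
  pos 1: 11101 XOR 10111 = 01010
  pos 2: 10101 XOR 10111 = 00010
  pos 5: 10110 XOR 10111 = 00001
  pos 9: 11111 XOR 10111 = 01000
Remainder = 1000 (nonzero — an error is detected).

1000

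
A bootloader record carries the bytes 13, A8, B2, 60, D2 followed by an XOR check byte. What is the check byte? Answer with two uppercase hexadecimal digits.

XOR the bytes together:
  start with 0x13
  0x13 ⊕ 0xA8 = 0xBB
  0xBB ⊕ 0xB2 = 0x09
  0x09 ⊕ 0x60 = 0x69
  0x69 ⊕ 0xD2 = 0xBB

BB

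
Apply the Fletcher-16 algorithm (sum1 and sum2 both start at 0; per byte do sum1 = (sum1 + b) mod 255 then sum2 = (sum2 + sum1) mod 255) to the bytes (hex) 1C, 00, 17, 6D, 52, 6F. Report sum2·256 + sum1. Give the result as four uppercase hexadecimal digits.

Running sums (mod 255):
  after byte 0 (1C): sum1=28, sum2=28
  after byte 1 (00): sum1=28, sum2=56
  after byte 2 (17): sum1=51, sum2=107
  after byte 3 (6D): sum1=160, sum2=12
  after byte 4 (52): sum1=242, sum2=254
  after byte 5 (6F): sum1=98, sum2=97
Checksum = sum2·256 + sum1 = 97·256 + 98 = 24930 = 0x6162.

6162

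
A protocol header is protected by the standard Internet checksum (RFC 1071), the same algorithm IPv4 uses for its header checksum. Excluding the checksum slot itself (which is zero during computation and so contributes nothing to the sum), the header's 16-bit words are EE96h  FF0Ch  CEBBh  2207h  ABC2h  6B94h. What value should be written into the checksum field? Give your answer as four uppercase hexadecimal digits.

One's-complement addition (fold any carry out of bit 15 back into bit 0):
  0xEE96 + 0xFF0C = 0x1EDA2 → wrap carry → 0xEDA3
  0xEDA3 + 0xCEBB = 0x1BC5E → wrap carry → 0xBC5F
  0xBC5F + 0x2207 = 0x0DE66
  0xDE66 + 0xABC2 = 0x18A28 → wrap carry → 0x8A29
  0x8A29 + 0x6B94 = 0x0F5BD
One's-complement sum = 0xF5BD.
Checksum = ~0xF5BD & 0xFFFF = 0x0A42.

0A42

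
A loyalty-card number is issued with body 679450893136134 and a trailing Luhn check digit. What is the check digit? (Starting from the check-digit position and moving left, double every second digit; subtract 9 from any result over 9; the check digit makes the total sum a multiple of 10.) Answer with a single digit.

Partial digits right→left: 4 3 1 6 3 1 3 9 8 0 5 4 9 7 6
Double every second digit counting from the check-digit position (so the 1st, 3rd, 5th, ... of the partial from the right).
  doubled (with −9 where >9): 8 2 6 6 7 1 9 3 → sum 42
  kept as-is: 3 6 1 9 0 4 7 → sum 30
Total = 42 + 30 = 72.
Check digit = (10 − (72 mod 10)) mod 10 = 8.

8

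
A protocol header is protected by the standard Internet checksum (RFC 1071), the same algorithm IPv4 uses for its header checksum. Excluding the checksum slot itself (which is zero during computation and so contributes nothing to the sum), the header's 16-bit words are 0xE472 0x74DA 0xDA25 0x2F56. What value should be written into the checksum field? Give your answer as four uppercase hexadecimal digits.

9D36

One's-complement addition (fold any carry out of bit 15 back into bit 0):
  0xE472 + 0x74DA = 0x1594C → wrap carry → 0x594D
  0x594D + 0xDA25 = 0x13372 → wrap carry → 0x3373
  0x3373 + 0x2F56 = 0x062C9
One's-complement sum = 0x62C9.
Checksum = ~0x62C9 & 0xFFFF = 0x9D36.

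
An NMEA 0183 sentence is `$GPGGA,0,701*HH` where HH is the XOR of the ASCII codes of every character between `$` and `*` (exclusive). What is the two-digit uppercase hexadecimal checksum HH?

XOR the ASCII codes of the payload characters:
  'G' = 0x47 → acc = 0x47
  'P' = 0x50 → acc = 0x17
  'G' = 0x47 → acc = 0x50
  'G' = 0x47 → acc = 0x17
  'A' = 0x41 → acc = 0x56
  ',' = 0x2C → acc = 0x7A
  '0' = 0x30 → acc = 0x4A
  ',' = 0x2C → acc = 0x66
  '7' = 0x37 → acc = 0x51
  '0' = 0x30 → acc = 0x61
  '1' = 0x31 → acc = 0x50
Checksum = 0x50.

50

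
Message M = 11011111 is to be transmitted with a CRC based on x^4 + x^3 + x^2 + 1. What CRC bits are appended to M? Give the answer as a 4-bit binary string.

Append 4 zeros: 110111110000. Divide by 11101 (XOR where the leading bit is 1):
  pos 0: 11011 XOR 11101 = 00110
  pos 2: 11011 XOR 11101 = 00110
  pos 4: 11010 XOR 11101 = 00111
  pos 6: 11100 XOR 11101 = 00001
Remainder (last 4 bits) = 0010. This is the CRC / FCS.

0010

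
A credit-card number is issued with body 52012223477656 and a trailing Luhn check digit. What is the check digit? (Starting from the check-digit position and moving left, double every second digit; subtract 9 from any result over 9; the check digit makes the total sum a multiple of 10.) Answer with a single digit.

8

Partial digits right→left: 6 5 6 7 7 4 3 2 2 2 1 0 2 5
Double every second digit counting from the check-digit position (so the 1st, 3rd, 5th, ... of the partial from the right).
  doubled (with −9 where >9): 3 3 5 6 4 2 4 → sum 27
  kept as-is: 5 7 4 2 2 0 5 → sum 25
Total = 27 + 25 = 52.
Check digit = (10 − (52 mod 10)) mod 10 = 8.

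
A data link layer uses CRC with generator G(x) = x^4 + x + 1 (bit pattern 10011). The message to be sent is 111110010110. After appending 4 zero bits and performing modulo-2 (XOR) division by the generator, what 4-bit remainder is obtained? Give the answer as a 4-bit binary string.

1011

Append 4 zeros: 1111100101100000. Divide by 10011 (XOR where the leading bit is 1):
  pos 0: 11111 XOR 10011 = 01100
  pos 1: 11000 XOR 10011 = 01011
  pos 2: 10110 XOR 10011 = 00101
  pos 4: 10110 XOR 10011 = 00101
  pos 6: 10111 XOR 10011 = 00100
  pos 8: 10000 XOR 10011 = 00011
  pos 11: 11000 XOR 10011 = 01011
Remainder (last 4 bits) = 1011. This is the CRC / FCS.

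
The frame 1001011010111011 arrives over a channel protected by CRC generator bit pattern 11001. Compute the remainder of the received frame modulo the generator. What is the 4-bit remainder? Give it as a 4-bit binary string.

Modulo-2 division of 1001011010111011 by 11001:
  pos 0: 10010 XOR 11001 = 01011
  pos 1: 10111 XOR 11001 = 01110
  pos 2: 11101 XOR 11001 = 00100
  pos 4: 10001 XOR 11001 = 01000
  pos 5: 10000 XOR 11001 = 01001
  pos 6: 10011 XOR 11001 = 01010
  pos 7: 10101 XOR 11001 = 01100
  pos 8: 11001 XOR 11001 = 00000
Remainder = 0011 (nonzero — an error is detected).

0011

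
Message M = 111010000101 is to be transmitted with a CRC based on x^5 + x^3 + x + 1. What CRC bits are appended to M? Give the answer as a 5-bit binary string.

00000

Append 5 zeros: 11101000010100000. Divide by 101011 (XOR where the leading bit is 1):
  pos 0: 111010 XOR 101011 = 010001
  pos 1: 100010 XOR 101011 = 001001
  pos 3: 100100 XOR 101011 = 001111
  pos 5: 111110 XOR 101011 = 010101
  pos 6: 101011 XOR 101011 = 000000
Remainder (last 5 bits) = 00000. This is the CRC / FCS.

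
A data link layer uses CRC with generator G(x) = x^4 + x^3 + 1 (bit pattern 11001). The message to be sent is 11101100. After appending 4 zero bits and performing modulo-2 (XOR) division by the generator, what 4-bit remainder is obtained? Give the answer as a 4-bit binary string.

Append 4 zeros: 111011000000. Divide by 11001 (XOR where the leading bit is 1):
  pos 0: 11101 XOR 11001 = 00100
  pos 2: 10010 XOR 11001 = 01011
  pos 3: 10110 XOR 11001 = 01111
  pos 4: 11110 XOR 11001 = 00111
  pos 6: 11100 XOR 11001 = 00101
Remainder (last 4 bits) = 1010. This is the CRC / FCS.

1010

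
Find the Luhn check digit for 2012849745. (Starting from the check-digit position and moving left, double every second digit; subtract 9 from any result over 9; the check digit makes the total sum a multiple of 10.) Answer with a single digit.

8

Partial digits right→left: 5 4 7 9 4 8 2 1 0 2
Double every second digit counting from the check-digit position (so the 1st, 3rd, 5th, ... of the partial from the right).
  doubled (with −9 where >9): 1 5 8 4 0 → sum 18
  kept as-is: 4 9 8 1 2 → sum 24
Total = 18 + 24 = 42.
Check digit = (10 − (42 mod 10)) mod 10 = 8.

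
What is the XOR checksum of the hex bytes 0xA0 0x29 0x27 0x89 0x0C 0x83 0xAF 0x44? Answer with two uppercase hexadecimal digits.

XOR the bytes together:
  start with 0xA0
  0xA0 ⊕ 0x29 = 0x89
  0x89 ⊕ 0x27 = 0xAE
  0xAE ⊕ 0x89 = 0x27
  0x27 ⊕ 0x0C = 0x2B
  0x2B ⊕ 0x83 = 0xA8
  0xA8 ⊕ 0xAF = 0x07
  0x07 ⊕ 0x44 = 0x43

43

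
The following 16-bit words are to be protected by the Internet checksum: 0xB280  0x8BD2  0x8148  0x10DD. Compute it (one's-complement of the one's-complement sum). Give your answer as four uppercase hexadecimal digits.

One's-complement addition (fold any carry out of bit 15 back into bit 0):
  0xB280 + 0x8BD2 = 0x13E52 → wrap carry → 0x3E53
  0x3E53 + 0x8148 = 0x0BF9B
  0xBF9B + 0x10DD = 0x0D078
One's-complement sum = 0xD078.
Checksum = ~0xD078 & 0xFFFF = 0x2F87.

2F87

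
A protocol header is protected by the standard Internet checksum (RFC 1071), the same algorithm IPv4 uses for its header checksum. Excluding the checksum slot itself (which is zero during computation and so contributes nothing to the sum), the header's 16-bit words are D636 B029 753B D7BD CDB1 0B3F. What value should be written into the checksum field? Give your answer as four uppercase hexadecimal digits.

One's-complement addition (fold any carry out of bit 15 back into bit 0):
  0xD636 + 0xB029 = 0x1865F → wrap carry → 0x8660
  0x8660 + 0x753B = 0x0FB9B
  0xFB9B + 0xD7BD = 0x1D358 → wrap carry → 0xD359
  0xD359 + 0xCDB1 = 0x1A10A → wrap carry → 0xA10B
  0xA10B + 0x0B3F = 0x0AC4A
One's-complement sum = 0xAC4A.
Checksum = ~0xAC4A & 0xFFFF = 0x53B5.

53B5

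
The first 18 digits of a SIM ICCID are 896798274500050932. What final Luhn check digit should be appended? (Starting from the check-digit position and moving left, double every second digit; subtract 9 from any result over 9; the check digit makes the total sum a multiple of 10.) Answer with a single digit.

7

Partial digits right→left: 2 3 9 0 5 0 0 0 5 4 7 2 8 9 7 6 9 8
Double every second digit counting from the check-digit position (so the 1st, 3rd, 5th, ... of the partial from the right).
  doubled (with −9 where >9): 4 9 1 0 1 5 7 5 9 → sum 41
  kept as-is: 3 0 0 0 4 2 9 6 8 → sum 32
Total = 41 + 32 = 73.
Check digit = (10 − (73 mod 10)) mod 10 = 7.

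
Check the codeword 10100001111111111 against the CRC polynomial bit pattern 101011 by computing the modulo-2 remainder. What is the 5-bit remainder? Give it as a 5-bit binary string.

00000

Modulo-2 division of 10100001111111111 by 101011:
  pos 0: 101000 XOR 101011 = 000011
  pos 4: 110111 XOR 101011 = 011100
  pos 5: 111001 XOR 101011 = 010010
  pos 6: 100101 XOR 101011 = 001110
  pos 8: 111011 XOR 101011 = 010000
  pos 9: 100001 XOR 101011 = 001010
  pos 11: 101011 XOR 101011 = 000000
Remainder = 00000 (zero — the frame passes the CRC check).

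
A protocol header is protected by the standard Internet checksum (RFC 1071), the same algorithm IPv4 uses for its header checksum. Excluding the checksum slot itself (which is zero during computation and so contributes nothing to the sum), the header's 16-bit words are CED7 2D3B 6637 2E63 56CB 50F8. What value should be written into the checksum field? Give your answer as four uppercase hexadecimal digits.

One's-complement addition (fold any carry out of bit 15 back into bit 0):
  0xCED7 + 0x2D3B = 0x0FC12
  0xFC12 + 0x6637 = 0x16249 → wrap carry → 0x624A
  0x624A + 0x2E63 = 0x090AD
  0x90AD + 0x56CB = 0x0E778
  0xE778 + 0x50F8 = 0x13870 → wrap carry → 0x3871
One's-complement sum = 0x3871.
Checksum = ~0x3871 & 0xFFFF = 0xC78E.

C78E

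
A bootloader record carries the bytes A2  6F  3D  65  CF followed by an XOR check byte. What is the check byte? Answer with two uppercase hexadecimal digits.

XOR the bytes together:
  start with 0xA2
  0xA2 ⊕ 0x6F = 0xCD
  0xCD ⊕ 0x3D = 0xF0
  0xF0 ⊕ 0x65 = 0x95
  0x95 ⊕ 0xCF = 0x5A

5A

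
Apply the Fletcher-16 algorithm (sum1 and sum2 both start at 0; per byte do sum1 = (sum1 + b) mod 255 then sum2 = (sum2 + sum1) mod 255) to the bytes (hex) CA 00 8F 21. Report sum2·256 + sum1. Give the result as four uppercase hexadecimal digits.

Running sums (mod 255):
  after byte 0 (CA): sum1=202, sum2=202
  after byte 1 (00): sum1=202, sum2=149
  after byte 2 (8F): sum1=90, sum2=239
  after byte 3 (21): sum1=123, sum2=107
Checksum = sum2·256 + sum1 = 107·256 + 123 = 27515 = 0x6B7B.

6B7B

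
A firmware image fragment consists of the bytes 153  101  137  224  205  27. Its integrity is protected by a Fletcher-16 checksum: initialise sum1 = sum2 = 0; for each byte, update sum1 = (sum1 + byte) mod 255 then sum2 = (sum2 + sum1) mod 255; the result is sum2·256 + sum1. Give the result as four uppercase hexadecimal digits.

Running sums (mod 255):
  after byte 0 (153): sum1=153, sum2=153
  after byte 1 (101): sum1=254, sum2=152
  after byte 2 (137): sum1=136, sum2=33
  after byte 3 (224): sum1=105, sum2=138
  after byte 4 (205): sum1=55, sum2=193
  after byte 5 (27): sum1=82, sum2=20
Checksum = sum2·256 + sum1 = 20·256 + 82 = 5202 = 0x1452.

1452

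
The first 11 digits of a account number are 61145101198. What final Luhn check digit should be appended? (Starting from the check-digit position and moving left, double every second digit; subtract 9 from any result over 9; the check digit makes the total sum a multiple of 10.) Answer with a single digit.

9

Partial digits right→left: 8 9 1 1 0 1 5 4 1 1 6
Double every second digit counting from the check-digit position (so the 1st, 3rd, 5th, ... of the partial from the right).
  doubled (with −9 where >9): 7 2 0 1 2 3 → sum 15
  kept as-is: 9 1 1 4 1 → sum 16
Total = 15 + 16 = 31.
Check digit = (10 − (31 mod 10)) mod 10 = 9.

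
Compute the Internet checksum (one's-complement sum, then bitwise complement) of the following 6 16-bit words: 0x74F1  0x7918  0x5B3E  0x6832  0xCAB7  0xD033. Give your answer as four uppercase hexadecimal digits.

B399

One's-complement addition (fold any carry out of bit 15 back into bit 0):
  0x74F1 + 0x7918 = 0x0EE09
  0xEE09 + 0x5B3E = 0x14947 → wrap carry → 0x4948
  0x4948 + 0x6832 = 0x0B17A
  0xB17A + 0xCAB7 = 0x17C31 → wrap carry → 0x7C32
  0x7C32 + 0xD033 = 0x14C65 → wrap carry → 0x4C66
One's-complement sum = 0x4C66.
Checksum = ~0x4C66 & 0xFFFF = 0xB399.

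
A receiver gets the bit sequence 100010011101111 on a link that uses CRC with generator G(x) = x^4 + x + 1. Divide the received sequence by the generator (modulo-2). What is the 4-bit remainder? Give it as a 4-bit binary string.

Modulo-2 division of 100010011101111 by 10011:
  pos 0: 10001 XOR 10011 = 00010
  pos 3: 10001 XOR 10011 = 00010
  pos 6: 10110 XOR 10011 = 00101
  pos 8: 10111 XOR 10011 = 00100
  pos 10: 10011 XOR 10011 = 00000
Remainder = 0000 (zero — the frame passes the CRC check).

0000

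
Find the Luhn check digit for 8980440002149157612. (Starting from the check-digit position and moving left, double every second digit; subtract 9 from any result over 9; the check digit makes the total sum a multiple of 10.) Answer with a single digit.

1

Partial digits right→left: 2 1 6 7 5 1 9 4 1 2 0 0 0 4 4 0 8 9 8
Double every second digit counting from the check-digit position (so the 1st, 3rd, 5th, ... of the partial from the right).
  doubled (with −9 where >9): 4 3 1 9 2 0 0 8 7 7 → sum 41
  kept as-is: 1 7 1 4 2 0 4 0 9 → sum 28
Total = 41 + 28 = 69.
Check digit = (10 − (69 mod 10)) mod 10 = 1.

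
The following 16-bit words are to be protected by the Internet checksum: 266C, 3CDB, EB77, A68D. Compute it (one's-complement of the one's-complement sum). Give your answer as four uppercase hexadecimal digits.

0AB3

One's-complement addition (fold any carry out of bit 15 back into bit 0):
  0x266C + 0x3CDB = 0x06347
  0x6347 + 0xEB77 = 0x14EBE → wrap carry → 0x4EBF
  0x4EBF + 0xA68D = 0x0F54C
One's-complement sum = 0xF54C.
Checksum = ~0xF54C & 0xFFFF = 0x0AB3.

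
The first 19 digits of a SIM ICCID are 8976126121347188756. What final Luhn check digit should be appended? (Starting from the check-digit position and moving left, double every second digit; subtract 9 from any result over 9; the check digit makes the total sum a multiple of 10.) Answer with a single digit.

6

Partial digits right→left: 6 5 7 8 8 1 7 4 3 1 2 1 6 2 1 6 7 9 8
Double every second digit counting from the check-digit position (so the 1st, 3rd, 5th, ... of the partial from the right).
  doubled (with −9 where >9): 3 5 7 5 6 4 3 2 5 7 → sum 47
  kept as-is: 5 8 1 4 1 1 2 6 9 → sum 37
Total = 47 + 37 = 84.
Check digit = (10 − (84 mod 10)) mod 10 = 6.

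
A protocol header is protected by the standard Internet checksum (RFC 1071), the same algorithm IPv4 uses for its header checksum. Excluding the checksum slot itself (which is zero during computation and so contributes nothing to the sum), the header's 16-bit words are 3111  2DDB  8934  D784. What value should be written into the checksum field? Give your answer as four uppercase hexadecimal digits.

405A

One's-complement addition (fold any carry out of bit 15 back into bit 0):
  0x3111 + 0x2DDB = 0x05EEC
  0x5EEC + 0x8934 = 0x0E820
  0xE820 + 0xD784 = 0x1BFA4 → wrap carry → 0xBFA5
One's-complement sum = 0xBFA5.
Checksum = ~0xBFA5 & 0xFFFF = 0x405A.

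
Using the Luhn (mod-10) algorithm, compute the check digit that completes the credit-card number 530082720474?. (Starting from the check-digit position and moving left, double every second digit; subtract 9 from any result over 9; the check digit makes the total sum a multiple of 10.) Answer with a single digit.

Partial digits right→left: 4 7 4 0 2 7 2 8 0 0 3 5
Double every second digit counting from the check-digit position (so the 1st, 3rd, 5th, ... of the partial from the right).
  doubled (with −9 where >9): 8 8 4 4 0 6 → sum 30
  kept as-is: 7 0 7 8 0 5 → sum 27
Total = 30 + 27 = 57.
Check digit = (10 − (57 mod 10)) mod 10 = 3.

3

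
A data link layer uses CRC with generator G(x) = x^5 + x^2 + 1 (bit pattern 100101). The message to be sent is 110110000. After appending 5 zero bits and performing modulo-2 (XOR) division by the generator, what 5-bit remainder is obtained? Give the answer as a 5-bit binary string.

11001

Append 5 zeros: 11011000000000. Divide by 100101 (XOR where the leading bit is 1):
  pos 0: 110110 XOR 100101 = 010011
  pos 1: 100110 XOR 100101 = 000011
  pos 5: 110000 XOR 100101 = 010101
  pos 6: 101010 XOR 100101 = 001111
  pos 8: 111100 XOR 100101 = 011001
Remainder (last 5 bits) = 11001. This is the CRC / FCS.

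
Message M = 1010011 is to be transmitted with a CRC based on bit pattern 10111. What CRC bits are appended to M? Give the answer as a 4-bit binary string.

0011

Append 4 zeros: 10100110000. Divide by 10111 (XOR where the leading bit is 1):
  pos 0: 10100 XOR 10111 = 00011
  pos 3: 11110 XOR 10111 = 01001
  pos 4: 10010 XOR 10111 = 00101
  pos 6: 10100 XOR 10111 = 00011
Remainder (last 4 bits) = 0011. This is the CRC / FCS.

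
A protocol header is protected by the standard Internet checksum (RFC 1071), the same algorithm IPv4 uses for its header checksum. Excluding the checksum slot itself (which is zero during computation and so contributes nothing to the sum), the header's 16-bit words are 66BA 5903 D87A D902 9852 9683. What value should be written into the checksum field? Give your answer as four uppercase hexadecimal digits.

5FEE

One's-complement addition (fold any carry out of bit 15 back into bit 0):
  0x66BA + 0x5903 = 0x0BFBD
  0xBFBD + 0xD87A = 0x19837 → wrap carry → 0x9838
  0x9838 + 0xD902 = 0x1713A → wrap carry → 0x713B
  0x713B + 0x9852 = 0x1098D → wrap carry → 0x098E
  0x098E + 0x9683 = 0x0A011
One's-complement sum = 0xA011.
Checksum = ~0xA011 & 0xFFFF = 0x5FEE.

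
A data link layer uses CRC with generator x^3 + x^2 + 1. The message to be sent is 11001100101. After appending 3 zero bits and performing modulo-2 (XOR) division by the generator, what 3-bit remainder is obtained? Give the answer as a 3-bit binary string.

Append 3 zeros: 11001100101000. Divide by 1101 (XOR where the leading bit is 1):
  pos 0: 1100 XOR 1101 = 0001
  pos 3: 1110 XOR 1101 = 0011
  pos 5: 1101 XOR 1101 = 0000
  pos 10: 1000 XOR 1101 = 0101
Remainder (last 3 bits) = 101. This is the CRC / FCS.

101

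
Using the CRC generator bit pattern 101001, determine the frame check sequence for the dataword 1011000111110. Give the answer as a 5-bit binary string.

Append 5 zeros: 101100011111000000. Divide by 101001 (XOR where the leading bit is 1):
  pos 0: 101100 XOR 101001 = 000101
  pos 3: 101011 XOR 101001 = 000010
  pos 7: 101110 XOR 101001 = 000111
  pos 10: 111000 XOR 101001 = 010001
  pos 11: 100010 XOR 101001 = 001011
Remainder (last 5 bits) = 10110. This is the CRC / FCS.

10110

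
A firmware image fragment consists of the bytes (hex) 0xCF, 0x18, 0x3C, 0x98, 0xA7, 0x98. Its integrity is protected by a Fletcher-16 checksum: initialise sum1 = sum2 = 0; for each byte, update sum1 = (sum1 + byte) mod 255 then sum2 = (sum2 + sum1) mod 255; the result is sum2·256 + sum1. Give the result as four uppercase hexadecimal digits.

Running sums (mod 255):
  after byte 0 (0xCF): sum1=207, sum2=207
  after byte 1 (0x18): sum1=231, sum2=183
  after byte 2 (0x3C): sum1=36, sum2=219
  after byte 3 (0x98): sum1=188, sum2=152
  after byte 4 (0xA7): sum1=100, sum2=252
  after byte 5 (0x98): sum1=252, sum2=249
Checksum = sum2·256 + sum1 = 249·256 + 252 = 63996 = 0xF9FC.

F9FC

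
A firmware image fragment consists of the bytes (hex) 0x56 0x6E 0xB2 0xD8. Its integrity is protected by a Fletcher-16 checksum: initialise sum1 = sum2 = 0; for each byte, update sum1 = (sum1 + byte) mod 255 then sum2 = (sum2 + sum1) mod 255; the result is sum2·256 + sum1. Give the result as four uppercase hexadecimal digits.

E250

Running sums (mod 255):
  after byte 0 (0x56): sum1=86, sum2=86
  after byte 1 (0x6E): sum1=196, sum2=27
  after byte 2 (0xB2): sum1=119, sum2=146
  after byte 3 (0xD8): sum1=80, sum2=226
Checksum = sum2·256 + sum1 = 226·256 + 80 = 57936 = 0xE250.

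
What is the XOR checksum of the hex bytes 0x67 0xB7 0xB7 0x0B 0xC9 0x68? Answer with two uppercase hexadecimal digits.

CD

XOR the bytes together:
  start with 0x67
  0x67 ⊕ 0xB7 = 0xD0
  0xD0 ⊕ 0xB7 = 0x67
  0x67 ⊕ 0x0B = 0x6C
  0x6C ⊕ 0xC9 = 0xA5
  0xA5 ⊕ 0x68 = 0xCD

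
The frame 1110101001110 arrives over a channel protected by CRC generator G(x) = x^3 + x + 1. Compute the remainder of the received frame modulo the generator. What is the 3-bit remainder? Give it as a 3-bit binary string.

000

Modulo-2 division of 1110101001110 by 1011:
  pos 0: 1110 XOR 1011 = 0101
  pos 1: 1011 XOR 1011 = 0000
  pos 6: 1001 XOR 1011 = 0010
  pos 8: 1011 XOR 1011 = 0000
Remainder = 000 (zero — the frame passes the CRC check).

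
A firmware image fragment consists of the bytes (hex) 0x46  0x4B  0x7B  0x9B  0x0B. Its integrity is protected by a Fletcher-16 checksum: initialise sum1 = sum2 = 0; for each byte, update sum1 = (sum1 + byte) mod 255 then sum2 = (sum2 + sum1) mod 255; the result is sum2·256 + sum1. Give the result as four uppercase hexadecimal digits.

41B3

Running sums (mod 255):
  after byte 0 (0x46): sum1=70, sum2=70
  after byte 1 (0x4B): sum1=145, sum2=215
  after byte 2 (0x7B): sum1=13, sum2=228
  after byte 3 (0x9B): sum1=168, sum2=141
  after byte 4 (0x0B): sum1=179, sum2=65
Checksum = sum2·256 + sum1 = 65·256 + 179 = 16819 = 0x41B3.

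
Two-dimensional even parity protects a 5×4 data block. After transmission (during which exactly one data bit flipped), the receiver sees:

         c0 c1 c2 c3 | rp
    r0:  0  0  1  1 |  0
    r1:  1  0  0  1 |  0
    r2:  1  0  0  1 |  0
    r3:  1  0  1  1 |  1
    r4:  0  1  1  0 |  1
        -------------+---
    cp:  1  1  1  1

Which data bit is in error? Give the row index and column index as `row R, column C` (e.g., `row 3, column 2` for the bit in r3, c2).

Recompute each row's even parity and compare to rp:
  r0: data parity 0, sent rp 0 → ok
  r1: data parity 0, sent rp 0 → ok
  r2: data parity 0, sent rp 0 → ok
  r3: data parity 1, sent rp 1 → ok
  r4: data parity 0, sent rp 1 → mismatch
Recompute each column's even parity and compare to cp:
  c0: data parity 1, sent cp 1 → ok
  c1: data parity 1, sent cp 1 → ok
  c2: data parity 1, sent cp 1 → ok
  c3: data parity 0, sent cp 1 → mismatch
Exactly one row (r4) and one column (c3) fail → the flipped bit is at their intersection.

row 4, column 3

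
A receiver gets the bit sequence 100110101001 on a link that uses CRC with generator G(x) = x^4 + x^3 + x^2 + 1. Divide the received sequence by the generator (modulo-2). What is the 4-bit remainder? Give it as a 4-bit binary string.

0000

Modulo-2 division of 100110101001 by 11101:
  pos 0: 10011 XOR 11101 = 01110
  pos 1: 11100 XOR 11101 = 00001
  pos 5: 11010 XOR 11101 = 00111
  pos 7: 11101 XOR 11101 = 00000
Remainder = 0000 (zero — the frame passes the CRC check).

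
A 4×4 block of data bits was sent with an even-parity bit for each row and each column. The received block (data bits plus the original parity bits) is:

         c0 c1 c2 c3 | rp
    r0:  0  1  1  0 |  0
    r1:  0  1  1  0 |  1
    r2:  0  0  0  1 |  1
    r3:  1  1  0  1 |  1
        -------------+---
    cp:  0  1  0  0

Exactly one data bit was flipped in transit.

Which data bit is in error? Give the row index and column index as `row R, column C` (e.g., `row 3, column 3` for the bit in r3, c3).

Recompute each row's even parity and compare to rp:
  r0: data parity 0, sent rp 0 → ok
  r1: data parity 0, sent rp 1 → mismatch
  r2: data parity 1, sent rp 1 → ok
  r3: data parity 1, sent rp 1 → ok
Recompute each column's even parity and compare to cp:
  c0: data parity 1, sent cp 0 → mismatch
  c1: data parity 1, sent cp 1 → ok
  c2: data parity 0, sent cp 0 → ok
  c3: data parity 0, sent cp 0 → ok
Exactly one row (r1) and one column (c0) fail → the flipped bit is at their intersection.

row 1, column 0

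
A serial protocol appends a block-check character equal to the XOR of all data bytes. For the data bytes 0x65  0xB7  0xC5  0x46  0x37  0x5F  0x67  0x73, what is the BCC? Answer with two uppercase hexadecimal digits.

2D

XOR the bytes together:
  start with 0x65
  0x65 ⊕ 0xB7 = 0xD2
  0xD2 ⊕ 0xC5 = 0x17
  0x17 ⊕ 0x46 = 0x51
  0x51 ⊕ 0x37 = 0x66
  0x66 ⊕ 0x5F = 0x39
  0x39 ⊕ 0x67 = 0x5E
  0x5E ⊕ 0x73 = 0x2D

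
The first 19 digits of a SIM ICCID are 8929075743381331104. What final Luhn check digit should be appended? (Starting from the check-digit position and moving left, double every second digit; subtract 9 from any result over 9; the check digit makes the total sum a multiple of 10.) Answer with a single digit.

Partial digits right→left: 4 0 1 1 3 3 1 8 3 3 4 7 5 7 0 9 2 9 8
Double every second digit counting from the check-digit position (so the 1st, 3rd, 5th, ... of the partial from the right).
  doubled (with −9 where >9): 8 2 6 2 6 8 1 0 4 7 → sum 44
  kept as-is: 0 1 3 8 3 7 7 9 9 → sum 47
Total = 44 + 47 = 91.
Check digit = (10 − (91 mod 10)) mod 10 = 9.

9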